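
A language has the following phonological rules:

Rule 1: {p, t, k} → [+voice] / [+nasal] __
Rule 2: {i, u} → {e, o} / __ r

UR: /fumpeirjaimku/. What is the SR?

Rule 1 (post-nasal voicing): /p/ is a voiceless stop immediately after the nasal /m/, so it voices to [b]. /k/ is a voiceless stop immediately after the nasal /m/, so it voices to [g]. /fumpeirjaimku/ → fumbeirjaimgu.
Rule 2 (pre-rhotic lowering): /i/ is a high vowel immediately before /r/, so it lowers to [e]. /fumbeirjaimgu/ → fumbeerjaimgu.

fumbeerjaimgu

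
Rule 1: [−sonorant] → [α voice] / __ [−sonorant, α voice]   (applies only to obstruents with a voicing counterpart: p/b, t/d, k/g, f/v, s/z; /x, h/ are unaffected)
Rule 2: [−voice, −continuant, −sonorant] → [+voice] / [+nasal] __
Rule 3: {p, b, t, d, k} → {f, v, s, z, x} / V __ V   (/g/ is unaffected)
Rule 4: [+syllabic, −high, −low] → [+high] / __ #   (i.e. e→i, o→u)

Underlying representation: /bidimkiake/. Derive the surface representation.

bizimgiaxi

Rule 1 (regressive voicing assimilation): no segment meets the environment; /bidimkiake/ is unchanged.
Rule 2 (post-nasal voicing): /k/ is a voiceless stop immediately after the nasal /m/, so it voices to [g]. /bidimkiake/ → bidimgiake.
Rule 3 (intervocalic spirantization): /d/ is a stop between vowels /i/ and /i/, so it spirantizes to the fricative [z]. /k/ is a stop between vowels /a/ and /e/, so it spirantizes to the fricative [x]. /bidimgiake/ → bizimgiaxe.
Rule 4 (final vowel raising): /e/ is a mid vowel in word-final position, so it raises to [i]. /bizimgiaxe/ → bizimgiaxi.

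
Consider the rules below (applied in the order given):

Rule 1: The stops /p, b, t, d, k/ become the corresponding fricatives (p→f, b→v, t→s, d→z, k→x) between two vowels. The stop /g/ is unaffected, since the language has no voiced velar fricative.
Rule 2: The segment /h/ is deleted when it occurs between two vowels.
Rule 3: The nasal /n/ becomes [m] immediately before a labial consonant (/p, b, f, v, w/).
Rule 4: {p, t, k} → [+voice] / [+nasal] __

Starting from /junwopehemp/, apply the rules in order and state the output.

jumwofeemb

Rule 1 (intervocalic spirantization): /p/ is a stop between vowels /o/ and /e/, so it spirantizes to the fricative [f]. /junwopehemp/ → junwofehemp.
Rule 2 (intervocalic h-deletion): /h/ occurs between vowels /e/ and /e/, so it deletes. /junwofehemp/ → junwofeemp.
Rule 3 (nasal place assimilation): /n/ precedes the labial consonant /w/, so it assimilates in place to [m]. /junwofeemp/ → jumwofeemp.
Rule 4 (post-nasal voicing): /p/ is a voiceless stop immediately after the nasal /m/, so it voices to [b]. /jumwofeemp/ → jumwofeemb.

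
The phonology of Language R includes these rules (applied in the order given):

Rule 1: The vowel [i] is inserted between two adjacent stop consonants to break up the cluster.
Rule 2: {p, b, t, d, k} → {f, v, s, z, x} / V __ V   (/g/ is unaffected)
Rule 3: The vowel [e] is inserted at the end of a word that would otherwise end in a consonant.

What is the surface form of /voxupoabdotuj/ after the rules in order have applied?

Rule 1 (stop-cluster i-epenthesis): /b/ and /d/ form a stop–stop cluster, so [i] is inserted between them. /voxupoabdotuj/ → voxupoabidotuj.
Rule 2 (intervocalic spirantization): /p/ is a stop between vowels /u/ and /o/, so it spirantizes to the fricative [f]. /b/ is a stop between vowels /a/ and /i/, so it spirantizes to the fricative [v]. /d/ is a stop between vowels /i/ and /o/, so it spirantizes to the fricative [z]. /t/ is a stop between vowels /o/ and /u/, so it spirantizes to the fricative [s]. /voxupoabidotuj/ → voxufoavizosuj.
Rule 3 (final e-epenthesis): the form ends in the consonant /j/, so [e] is inserted word-finally. /voxufoavizosuj/ → voxufoavizosuje.

voxufoavizosuje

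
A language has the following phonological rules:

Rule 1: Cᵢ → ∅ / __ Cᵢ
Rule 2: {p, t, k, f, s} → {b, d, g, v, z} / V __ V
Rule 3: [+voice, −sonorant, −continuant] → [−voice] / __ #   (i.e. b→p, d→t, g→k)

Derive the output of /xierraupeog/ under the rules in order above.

Rule 1 (degemination): /rr/ is a geminate; the first /r/ deletes. /xierraupeog/ → xieraupeog.
Rule 2 (intervocalic voicing): /p/ is a voiceless obstruent between vowels /u/ and /e/, so it voices to [b]. /xieraupeog/ → xieraubeog.
Rule 3 (final devoicing): /g/ is a voiced stop in word-final position, so it devoices to [k]. /xieraubeog/ → xieraubeok.

xieraubeok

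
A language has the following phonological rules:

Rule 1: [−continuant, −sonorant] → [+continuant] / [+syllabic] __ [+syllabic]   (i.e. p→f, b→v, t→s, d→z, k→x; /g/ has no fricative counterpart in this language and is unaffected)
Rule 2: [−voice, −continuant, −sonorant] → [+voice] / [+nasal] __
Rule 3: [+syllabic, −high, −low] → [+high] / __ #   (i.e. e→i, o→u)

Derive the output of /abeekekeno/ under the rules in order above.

aveexexenu

Rule 1 (intervocalic spirantization): /b/ is a stop between vowels /a/ and /e/, so it spirantizes to the fricative [v]. /k/ is a stop between vowels /e/ and /e/, so it spirantizes to the fricative [x]. /k/ is a stop between vowels /e/ and /e/, so it spirantizes to the fricative [x]. /abeekekeno/ → aveexexeno.
Rule 2 (post-nasal voicing): no segment meets the environment; /aveexexeno/ is unchanged.
Rule 3 (final vowel raising): /o/ is a mid vowel in word-final position, so it raises to [u]. /aveexexeno/ → aveexexenu.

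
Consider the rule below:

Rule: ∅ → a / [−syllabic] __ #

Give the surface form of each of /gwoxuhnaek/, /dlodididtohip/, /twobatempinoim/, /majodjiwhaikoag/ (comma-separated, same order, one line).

gwoxuhnaeka, dlodididtohipa, twobatempinoima, majodjiwhaikoaga

/gwoxuhnaek/: the form ends in the consonant /k/, so [a] is inserted word-finally. → [gwoxuhnaeka].
/dlodididtohip/: the form ends in the consonant /p/, so [a] is inserted word-finally. → [dlodididtohipa].
/twobatempinoim/: the form ends in the consonant /m/, so [a] is inserted word-finally. → [twobatempinoima].
/majodjiwhaikoag/: the form ends in the consonant /g/, so [a] is inserted word-finally. → [majodjiwhaikoaga].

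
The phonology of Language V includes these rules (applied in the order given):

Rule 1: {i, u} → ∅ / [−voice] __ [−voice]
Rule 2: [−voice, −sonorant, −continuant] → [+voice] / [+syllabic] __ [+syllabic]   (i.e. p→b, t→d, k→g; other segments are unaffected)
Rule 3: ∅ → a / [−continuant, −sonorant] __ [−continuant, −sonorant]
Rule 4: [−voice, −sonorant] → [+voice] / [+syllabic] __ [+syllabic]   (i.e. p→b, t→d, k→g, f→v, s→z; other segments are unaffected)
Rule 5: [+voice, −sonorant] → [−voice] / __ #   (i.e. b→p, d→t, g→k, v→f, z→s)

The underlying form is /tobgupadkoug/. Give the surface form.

Rule 1 (high vowel syncope): no segment meets the environment; /tobgupadkoug/ is unchanged.
Rule 2 (intervocalic voicing): /p/ is a voiceless stop between vowels /u/ and /a/, so it voices to [b]. /tobgupadkoug/ → tobgubadkoug.
Rule 3 (stop-cluster a-epenthesis): /b/ and /g/ form a stop–stop cluster, so [a] is inserted between them. /d/ and /k/ form a stop–stop cluster, so [a] is inserted between them. /tobgubadkoug/ → tobagubadakoug.
Rule 4 (intervocalic voicing): /k/ is a voiceless obstruent between vowels /a/ and /o/, so it voices to [g]. /tobagubadakoug/ → tobagubadagoug.
Rule 5 (final devoicing): /g/ is a voiced obstruent in word-final position, so it devoices to [k]. /tobagubadagoug/ → tobagubadagouk.

tobagubadagouk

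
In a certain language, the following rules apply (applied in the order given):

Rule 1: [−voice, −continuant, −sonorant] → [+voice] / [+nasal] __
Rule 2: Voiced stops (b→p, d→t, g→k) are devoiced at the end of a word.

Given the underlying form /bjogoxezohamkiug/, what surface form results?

Rule 1 (post-nasal voicing): /k/ is a voiceless stop immediately after the nasal /m/, so it voices to [g]. /bjogoxezohamkiug/ → bjogoxezohamgiug.
Rule 2 (final devoicing): /g/ is a voiced stop in word-final position, so it devoices to [k]. /bjogoxezohamgiug/ → bjogoxezohamgiuk.

bjogoxezohamgiuk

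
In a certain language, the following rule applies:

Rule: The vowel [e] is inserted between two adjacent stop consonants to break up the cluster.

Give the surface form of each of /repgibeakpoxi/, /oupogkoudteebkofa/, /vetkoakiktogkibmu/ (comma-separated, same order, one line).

/repgibeakpoxi/: /p/ and /g/ form a stop–stop cluster, so [e] is inserted between them. /k/ and /p/ form a stop–stop cluster, so [e] is inserted between them. → [repegibeakepoxi].
/oupogkoudteebkofa/: /g/ and /k/ form a stop–stop cluster, so [e] is inserted between them. /d/ and /t/ form a stop–stop cluster, so [e] is inserted between them. /b/ and /k/ form a stop–stop cluster, so [e] is inserted between them. → [oupogekoudeteebekofa].
/vetkoakiktogkibmu/: /t/ and /k/ form a stop–stop cluster, so [e] is inserted between them. /k/ and /t/ form a stop–stop cluster, so [e] is inserted between them. /g/ and /k/ form a stop–stop cluster, so [e] is inserted between them. → [vetekoakiketogekibmu].

repegibeakepoxi, oupogekoudeteebekofa, vetekoakiketogekibmu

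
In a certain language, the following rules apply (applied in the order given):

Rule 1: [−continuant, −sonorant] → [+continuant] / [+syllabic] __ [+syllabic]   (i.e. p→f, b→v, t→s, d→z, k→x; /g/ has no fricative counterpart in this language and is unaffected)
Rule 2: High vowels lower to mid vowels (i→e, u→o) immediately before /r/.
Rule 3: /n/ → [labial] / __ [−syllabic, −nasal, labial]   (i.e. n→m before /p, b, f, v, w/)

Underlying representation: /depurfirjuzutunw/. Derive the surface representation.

Rule 1 (intervocalic spirantization): /p/ is a stop between vowels /e/ and /u/, so it spirantizes to the fricative [f]. /t/ is a stop between vowels /u/ and /u/, so it spirantizes to the fricative [s]. /depurfirjuzutunw/ → defurfirjuzusunw.
Rule 2 (pre-rhotic lowering): /u/ is a high vowel immediately before /r/, so it lowers to [o]. /i/ is a high vowel immediately before /r/, so it lowers to [e]. /defurfirjuzusunw/ → deforferjuzusunw.
Rule 3 (nasal place assimilation): /n/ precedes the labial consonant /w/, so it assimilates in place to [m]. /deforferjuzusunw/ → deforferjuzusumw.

deforferjuzusumw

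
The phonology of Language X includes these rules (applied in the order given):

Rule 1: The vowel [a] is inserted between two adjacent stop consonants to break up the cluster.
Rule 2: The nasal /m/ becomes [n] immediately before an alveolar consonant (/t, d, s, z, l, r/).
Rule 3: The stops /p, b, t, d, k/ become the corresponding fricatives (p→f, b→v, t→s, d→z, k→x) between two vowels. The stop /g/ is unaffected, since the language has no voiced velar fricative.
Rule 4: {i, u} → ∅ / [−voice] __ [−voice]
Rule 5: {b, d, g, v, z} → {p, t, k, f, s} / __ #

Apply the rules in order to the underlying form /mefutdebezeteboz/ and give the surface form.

mefsazevezesevos

Rule 1 (stop-cluster a-epenthesis): /t/ and /d/ form a stop–stop cluster, so [a] is inserted between them. /mefutdebezeteboz/ → mefutadebezeteboz.
Rule 2 (nasal place assimilation): no segment meets the environment; /mefutadebezeteboz/ is unchanged.
Rule 3 (intervocalic spirantization): /t/ is a stop between vowels /u/ and /a/, so it spirantizes to the fricative [s]. /d/ is a stop between vowels /a/ and /e/, so it spirantizes to the fricative [z]. /b/ is a stop between vowels /e/ and /e/, so it spirantizes to the fricative [v]. /t/ is a stop between vowels /e/ and /e/, so it spirantizes to the fricative [s]. /b/ is a stop between vowels /e/ and /o/, so it spirantizes to the fricative [v]. /mefutadebezeteboz/ → mefusazevezesevoz.
Rule 4 (high vowel syncope): /u/ is a high vowel flanked by voiceless consonants /f/ and /s/, so it deletes. /mefusazevezesevoz/ → mefsazevezesevoz.
Rule 5 (final devoicing): /z/ is a voiced obstruent in word-final position, so it devoices to [s]. /mefsazevezesevoz/ → mefsazevezesevos.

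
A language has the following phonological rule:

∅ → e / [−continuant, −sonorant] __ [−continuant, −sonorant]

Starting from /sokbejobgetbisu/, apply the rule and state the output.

sokebejobegetebisu

/k/ and /b/ form a stop–stop cluster, so [e] is inserted between them.
/b/ and /g/ form a stop–stop cluster, so [e] is inserted between them.
/t/ and /b/ form a stop–stop cluster, so [e] is inserted between them.
Surface form: [sokebejobegetebisu].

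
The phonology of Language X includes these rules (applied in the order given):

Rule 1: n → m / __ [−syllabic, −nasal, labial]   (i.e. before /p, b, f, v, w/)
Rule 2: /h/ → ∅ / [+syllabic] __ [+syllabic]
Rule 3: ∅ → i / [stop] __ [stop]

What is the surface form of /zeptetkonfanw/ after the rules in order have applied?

Rule 1 (nasal place assimilation): /n/ precedes the labial consonant /f/, so it assimilates in place to [m]. /n/ precedes the labial consonant /w/, so it assimilates in place to [m]. /zeptetkonfanw/ → zeptetkomfamw.
Rule 2 (intervocalic h-deletion): no segment meets the environment; /zeptetkomfamw/ is unchanged.
Rule 3 (stop-cluster i-epenthesis): /p/ and /t/ form a stop–stop cluster, so [i] is inserted between them. /t/ and /k/ form a stop–stop cluster, so [i] is inserted between them. /zeptetkomfamw/ → zepitetikomfamw.

zepitetikomfamw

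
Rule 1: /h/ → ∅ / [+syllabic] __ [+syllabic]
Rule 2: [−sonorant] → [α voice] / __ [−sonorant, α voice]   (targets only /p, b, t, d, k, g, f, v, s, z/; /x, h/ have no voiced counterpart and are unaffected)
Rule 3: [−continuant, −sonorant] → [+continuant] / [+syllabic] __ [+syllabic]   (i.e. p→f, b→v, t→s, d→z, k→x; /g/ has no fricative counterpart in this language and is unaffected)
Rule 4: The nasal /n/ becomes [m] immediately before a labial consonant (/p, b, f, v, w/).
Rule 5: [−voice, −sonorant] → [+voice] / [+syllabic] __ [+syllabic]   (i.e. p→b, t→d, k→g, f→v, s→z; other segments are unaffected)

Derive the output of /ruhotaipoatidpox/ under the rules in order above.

Rule 1 (intervocalic h-deletion): /h/ occurs between vowels /u/ and /o/, so it deletes. /ruhotaipoatidpox/ → ruotaipoatidpox.
Rule 2 (regressive voicing assimilation): /d/ precedes the voiceless obstruent /p/, so it devoices to [t] by assimilation. /ruotaipoatidpox/ → ruotaipoatitpox.
Rule 3 (intervocalic spirantization): /t/ is a stop between vowels /o/ and /a/, so it spirantizes to the fricative [s]. /p/ is a stop between vowels /i/ and /o/, so it spirantizes to the fricative [f]. /t/ is a stop between vowels /a/ and /i/, so it spirantizes to the fricative [s]. /ruotaipoatitpox/ → ruosaifoasitpox.
Rule 4 (nasal place assimilation): no segment meets the environment; /ruosaifoasitpox/ is unchanged.
Rule 5 (intervocalic voicing): /s/ is a voiceless obstruent between vowels /o/ and /a/, so it voices to [z]. /f/ is a voiceless obstruent between vowels /i/ and /o/, so it voices to [v]. /s/ is a voiceless obstruent between vowels /a/ and /i/, so it voices to [z]. /ruosaifoasitpox/ → ruozaivoazitpox.

ruozaivoazitpox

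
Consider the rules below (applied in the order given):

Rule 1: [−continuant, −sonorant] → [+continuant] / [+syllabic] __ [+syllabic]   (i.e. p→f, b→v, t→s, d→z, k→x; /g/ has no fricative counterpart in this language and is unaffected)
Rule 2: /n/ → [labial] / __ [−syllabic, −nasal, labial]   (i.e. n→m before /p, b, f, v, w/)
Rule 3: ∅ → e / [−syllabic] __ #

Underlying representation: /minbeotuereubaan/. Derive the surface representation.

mimbeosuereuvaane

Rule 1 (intervocalic spirantization): /t/ is a stop between vowels /o/ and /u/, so it spirantizes to the fricative [s]. /b/ is a stop between vowels /u/ and /a/, so it spirantizes to the fricative [v]. /minbeotuereubaan/ → minbeosuereuvaan.
Rule 2 (nasal place assimilation): /n/ precedes the labial consonant /b/, so it assimilates in place to [m]. /minbeosuereuvaan/ → mimbeosuereuvaan.
Rule 3 (final e-epenthesis): the form ends in the consonant /n/, so [e] is inserted word-finally. /mimbeosuereuvaan/ → mimbeosuereuvaane.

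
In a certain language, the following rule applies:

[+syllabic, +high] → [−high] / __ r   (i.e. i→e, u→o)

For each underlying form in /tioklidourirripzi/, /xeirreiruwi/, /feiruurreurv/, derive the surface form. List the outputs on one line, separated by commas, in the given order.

/tioklidourirripzi/: /u/ is a high vowel immediately before /r/, so it lowers to [o]. /i/ is a high vowel immediately before /r/, so it lowers to [e]. → [tioklidoorerripzi].
/xeirreiruwi/: /i/ is a high vowel immediately before /r/, so it lowers to [e]. /i/ is a high vowel immediately before /r/, so it lowers to [e]. → [xeerreeruwi].
/feiruurreurv/: /i/ is a high vowel immediately before /r/, so it lowers to [e]. /u/ is a high vowel immediately before /r/, so it lowers to [o]. /u/ is a high vowel immediately before /r/, so it lowers to [o]. → [feeruorreorv].

tioklidoorerripzi, xeerreeruwi, feeruorreorv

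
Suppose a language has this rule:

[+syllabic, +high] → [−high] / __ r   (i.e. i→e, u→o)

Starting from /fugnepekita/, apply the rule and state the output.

fugnepekita

No segment of /fugnepekita/ meets the structural description of the rule, so the form surfaces unchanged.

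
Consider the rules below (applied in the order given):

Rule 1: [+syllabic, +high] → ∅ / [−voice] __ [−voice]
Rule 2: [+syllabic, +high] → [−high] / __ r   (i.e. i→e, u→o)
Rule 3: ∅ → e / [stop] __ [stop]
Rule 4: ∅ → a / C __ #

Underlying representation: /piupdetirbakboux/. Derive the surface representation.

piupedeterbakebouxa

Rule 1 (high vowel syncope): no segment meets the environment; /piupdetirbakboux/ is unchanged.
Rule 2 (pre-rhotic lowering): /i/ is a high vowel immediately before /r/, so it lowers to [e]. /piupdetirbakboux/ → piupdeterbakboux.
Rule 3 (stop-cluster e-epenthesis): /p/ and /d/ form a stop–stop cluster, so [e] is inserted between them. /k/ and /b/ form a stop–stop cluster, so [e] is inserted between them. /piupdeterbakboux/ → piupedeterbakeboux.
Rule 4 (final a-epenthesis): the form ends in the consonant /x/, so [a] is inserted word-finally. /piupedeterbakeboux/ → piupedeterbakebouxa.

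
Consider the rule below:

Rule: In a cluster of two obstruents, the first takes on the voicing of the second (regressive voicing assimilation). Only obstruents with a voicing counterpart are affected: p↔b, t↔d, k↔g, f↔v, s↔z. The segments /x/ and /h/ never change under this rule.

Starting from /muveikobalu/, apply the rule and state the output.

muveikobalu

No segment of /muveikobalu/ meets the structural description of the rule, so the form surfaces unchanged.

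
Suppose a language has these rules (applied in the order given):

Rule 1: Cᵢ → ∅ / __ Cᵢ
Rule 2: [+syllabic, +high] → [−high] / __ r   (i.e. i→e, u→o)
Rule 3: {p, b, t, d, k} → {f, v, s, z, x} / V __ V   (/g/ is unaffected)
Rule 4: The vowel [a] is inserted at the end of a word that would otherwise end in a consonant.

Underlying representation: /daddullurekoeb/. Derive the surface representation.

Rule 1 (degemination): /dd/ is a geminate; the first /d/ deletes. /ll/ is a geminate; the first /l/ deletes. /daddullurekoeb/ → dadulurekoeb.
Rule 2 (pre-rhotic lowering): /u/ is a high vowel immediately before /r/, so it lowers to [o]. /dadulurekoeb/ → dadulorekoeb.
Rule 3 (intervocalic spirantization): /d/ is a stop between vowels /a/ and /u/, so it spirantizes to the fricative [z]. /k/ is a stop between vowels /e/ and /o/, so it spirantizes to the fricative [x]. /dadulorekoeb/ → dazulorexoeb.
Rule 4 (final a-epenthesis): the form ends in the consonant /b/, so [a] is inserted word-finally. /dazulorexoeb/ → dazulorexoeba.

dazulorexoeba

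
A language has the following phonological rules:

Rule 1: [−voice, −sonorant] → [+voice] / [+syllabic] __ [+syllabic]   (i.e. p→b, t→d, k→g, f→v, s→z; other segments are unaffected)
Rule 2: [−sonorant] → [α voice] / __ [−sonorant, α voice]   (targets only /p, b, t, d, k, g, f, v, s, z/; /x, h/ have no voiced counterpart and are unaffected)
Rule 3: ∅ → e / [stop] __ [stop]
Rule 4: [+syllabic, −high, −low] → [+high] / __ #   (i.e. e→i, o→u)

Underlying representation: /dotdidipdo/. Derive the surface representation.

Rule 1 (intervocalic voicing): no segment meets the environment; /dotdidipdo/ is unchanged.
Rule 2 (regressive voicing assimilation): /t/ precedes the voiced obstruent /d/, so it voices to [d] by assimilation. /p/ precedes the voiced obstruent /d/, so it voices to [b] by assimilation. /dotdidipdo/ → doddidibdo.
Rule 3 (stop-cluster e-epenthesis): /d/ and /d/ form a stop–stop cluster, so [e] is inserted between them. /b/ and /d/ form a stop–stop cluster, so [e] is inserted between them. /doddidibdo/ → dodedidibedo.
Rule 4 (final vowel raising): /o/ is a mid vowel in word-final position, so it raises to [u]. /dodedidibedo/ → dodedidibedu.

dodedidibedu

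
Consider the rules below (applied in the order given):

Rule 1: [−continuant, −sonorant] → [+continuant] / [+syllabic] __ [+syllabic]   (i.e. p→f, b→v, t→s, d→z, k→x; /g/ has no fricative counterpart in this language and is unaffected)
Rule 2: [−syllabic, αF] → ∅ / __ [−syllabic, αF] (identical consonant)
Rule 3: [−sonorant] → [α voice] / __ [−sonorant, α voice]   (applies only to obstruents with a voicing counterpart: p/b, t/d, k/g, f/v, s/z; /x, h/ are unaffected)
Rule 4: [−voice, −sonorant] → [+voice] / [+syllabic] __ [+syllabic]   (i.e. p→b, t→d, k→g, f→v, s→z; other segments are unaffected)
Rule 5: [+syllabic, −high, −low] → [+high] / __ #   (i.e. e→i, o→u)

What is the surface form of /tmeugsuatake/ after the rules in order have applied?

Rule 1 (intervocalic spirantization): /t/ is a stop between vowels /a/ and /a/, so it spirantizes to the fricative [s]. /k/ is a stop between vowels /a/ and /e/, so it spirantizes to the fricative [x]. /tmeugsuatake/ → tmeugsuasaxe.
Rule 2 (degemination): no segment meets the environment; /tmeugsuasaxe/ is unchanged.
Rule 3 (regressive voicing assimilation): /g/ precedes the voiceless obstruent /s/, so it devoices to [k] by assimilation. /tmeugsuasaxe/ → tmeuksuasaxe.
Rule 4 (intervocalic voicing): /s/ is a voiceless obstruent between vowels /a/ and /a/, so it voices to [z]. /tmeuksuasaxe/ → tmeuksuazaxe.
Rule 5 (final vowel raising): /e/ is a mid vowel in word-final position, so it raises to [i]. /tmeuksuazaxe/ → tmeuksuazaxi.

tmeuksuazaxi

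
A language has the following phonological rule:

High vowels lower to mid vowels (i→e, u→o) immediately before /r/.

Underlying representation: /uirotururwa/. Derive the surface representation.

uerotororwa

Scanning /uirotururwa/: /u/ at position 1 is not in the conditioning environment; /i/ is a high vowel immediately before /r/, so it lowers to [e]; /u/ is a high vowel immediately before /r/, so it lowers to [o]; /u/ is a high vowel immediately before /r/, so it lowers to [o].
Result: [uerotororwa].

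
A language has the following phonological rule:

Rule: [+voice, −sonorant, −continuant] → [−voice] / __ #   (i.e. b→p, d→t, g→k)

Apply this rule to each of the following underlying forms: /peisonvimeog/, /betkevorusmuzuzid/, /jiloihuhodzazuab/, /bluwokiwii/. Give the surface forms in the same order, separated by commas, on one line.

/peisonvimeog/: /g/ is a voiced stop in word-final position, so it devoices to [k]. → [peisonvimeok].
/betkevorusmuzuzid/: /d/ is a voiced stop in word-final position, so it devoices to [t]. → [betkevorusmuzuzit].
/jiloihuhodzazuab/: /b/ is a voiced stop in word-final position, so it devoices to [p]. → [jiloihuhodzazuap].
/bluwokiwii/: the rule's environment is not met; surfaces unchanged as [bluwokiwii].

peisonvimeok, betkevorusmuzuzit, jiloihuhodzazuap, bluwokiwii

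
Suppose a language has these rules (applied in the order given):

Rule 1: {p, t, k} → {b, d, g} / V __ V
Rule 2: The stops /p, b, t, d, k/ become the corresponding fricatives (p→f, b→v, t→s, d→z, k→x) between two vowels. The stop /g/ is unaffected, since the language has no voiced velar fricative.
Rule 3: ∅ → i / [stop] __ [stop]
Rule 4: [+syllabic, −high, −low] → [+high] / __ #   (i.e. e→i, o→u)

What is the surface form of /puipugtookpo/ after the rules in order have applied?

puivugitookipu

Rule 1 (intervocalic voicing): /p/ is a voiceless stop between vowels /i/ and /u/, so it voices to [b]. /puipugtookpo/ → puibugtookpo.
Rule 2 (intervocalic spirantization): /b/ is a stop between vowels /i/ and /u/, so it spirantizes to the fricative [v]. /puibugtookpo/ → puivugtookpo.
Rule 3 (stop-cluster i-epenthesis): /g/ and /t/ form a stop–stop cluster, so [i] is inserted between them. /k/ and /p/ form a stop–stop cluster, so [i] is inserted between them. /puivugtookpo/ → puivugitookipo.
Rule 4 (final vowel raising): /o/ is a mid vowel in word-final position, so it raises to [u]. /puivugitookipo/ → puivugitookipu.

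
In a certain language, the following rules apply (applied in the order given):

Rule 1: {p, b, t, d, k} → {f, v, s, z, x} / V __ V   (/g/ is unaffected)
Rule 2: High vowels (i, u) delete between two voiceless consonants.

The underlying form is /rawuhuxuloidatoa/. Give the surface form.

rawuhxuloizasoa

Rule 1 (intervocalic spirantization): /d/ is a stop between vowels /i/ and /a/, so it spirantizes to the fricative [z]. /t/ is a stop between vowels /a/ and /o/, so it spirantizes to the fricative [s]. /rawuhuxuloidatoa/ → rawuhuxuloizasoa.
Rule 2 (high vowel syncope): /u/ is a high vowel flanked by voiceless consonants /h/ and /x/, so it deletes. /rawuhuxuloizasoa/ → rawuhxuloizasoa.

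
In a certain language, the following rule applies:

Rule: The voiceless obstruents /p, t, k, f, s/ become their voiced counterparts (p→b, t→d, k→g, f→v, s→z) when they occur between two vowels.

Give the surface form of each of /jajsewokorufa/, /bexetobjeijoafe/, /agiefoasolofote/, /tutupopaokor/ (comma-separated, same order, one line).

/jajsewokorufa/: /k/ is a voiceless obstruent between vowels /o/ and /o/, so it voices to [g]. /f/ is a voiceless obstruent between vowels /u/ and /a/, so it voices to [v]. → [jajsewogoruva].
/bexetobjeijoafe/: /t/ is a voiceless obstruent between vowels /e/ and /o/, so it voices to [d]. /f/ is a voiceless obstruent between vowels /a/ and /e/, so it voices to [v]. → [bexedobjeijoave].
/agiefoasolofote/: /f/ is a voiceless obstruent between vowels /e/ and /o/, so it voices to [v]. /s/ is a voiceless obstruent between vowels /a/ and /o/, so it voices to [z]. /f/ is a voiceless obstruent between vowels /o/ and /o/, so it voices to [v]. /t/ is a voiceless obstruent between vowels /o/ and /e/, so it voices to [d]. → [agievoazolovode].
/tutupopaokor/: /t/ is a voiceless obstruent between vowels /u/ and /u/, so it voices to [d]. /p/ is a voiceless obstruent between vowels /u/ and /o/, so it voices to [b]. /p/ is a voiceless obstruent between vowels /o/ and /a/, so it voices to [b]. /k/ is a voiceless obstruent between vowels /o/ and /o/, so it voices to [g]. → [tudubobaogor].

jajsewogoruva, bexedobjeijoave, agievoazolovode, tudubobaogor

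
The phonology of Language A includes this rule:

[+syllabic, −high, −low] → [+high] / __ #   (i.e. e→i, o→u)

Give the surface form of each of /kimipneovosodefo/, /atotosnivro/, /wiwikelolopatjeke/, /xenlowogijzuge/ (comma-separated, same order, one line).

kimipneovosodefu, atotosnivru, wiwikelolopatjeki, xenlowogijzugi

/kimipneovosodefo/: /o/ is a mid vowel in word-final position, so it raises to [u]. → [kimipneovosodefu].
/atotosnivro/: /o/ is a mid vowel in word-final position, so it raises to [u]. → [atotosnivru].
/wiwikelolopatjeke/: /e/ is a mid vowel in word-final position, so it raises to [i]. → [wiwikelolopatjeki].
/xenlowogijzuge/: /e/ is a mid vowel in word-final position, so it raises to [i]. → [xenlowogijzugi].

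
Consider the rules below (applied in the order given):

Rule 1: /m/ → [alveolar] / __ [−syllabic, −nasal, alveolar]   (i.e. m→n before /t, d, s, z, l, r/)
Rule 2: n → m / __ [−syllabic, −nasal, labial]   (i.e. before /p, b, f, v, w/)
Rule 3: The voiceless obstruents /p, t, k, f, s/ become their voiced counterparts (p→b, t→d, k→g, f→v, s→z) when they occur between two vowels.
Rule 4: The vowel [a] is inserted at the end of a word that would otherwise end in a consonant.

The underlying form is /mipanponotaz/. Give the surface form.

Rule 1 (nasal place assimilation): no segment meets the environment; /mipanponotaz/ is unchanged.
Rule 2 (nasal place assimilation): /n/ precedes the labial consonant /p/, so it assimilates in place to [m]. /mipanponotaz/ → mipamponotaz.
Rule 3 (intervocalic voicing): /p/ is a voiceless obstruent between vowels /i/ and /a/, so it voices to [b]. /t/ is a voiceless obstruent between vowels /o/ and /a/, so it voices to [d]. /mipamponotaz/ → mibamponodaz.
Rule 4 (final a-epenthesis): the form ends in the consonant /z/, so [a] is inserted word-finally. /mibamponodaz/ → mibamponodaza.

mibamponodaza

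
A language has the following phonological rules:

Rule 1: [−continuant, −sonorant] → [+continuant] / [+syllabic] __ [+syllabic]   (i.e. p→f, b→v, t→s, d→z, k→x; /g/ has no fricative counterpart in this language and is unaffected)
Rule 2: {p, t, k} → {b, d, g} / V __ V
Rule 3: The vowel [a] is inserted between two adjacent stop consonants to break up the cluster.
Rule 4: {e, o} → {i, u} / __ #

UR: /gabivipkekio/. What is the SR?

gavivipakexiu

Rule 1 (intervocalic spirantization): /b/ is a stop between vowels /a/ and /i/, so it spirantizes to the fricative [v]. /k/ is a stop between vowels /e/ and /i/, so it spirantizes to the fricative [x]. /gabivipkekio/ → gavivipkexio.
Rule 2 (intervocalic voicing): no segment meets the environment; /gavivipkexio/ is unchanged.
Rule 3 (stop-cluster a-epenthesis): /p/ and /k/ form a stop–stop cluster, so [a] is inserted between them. /gavivipkexio/ → gavivipakexio.
Rule 4 (final vowel raising): /o/ is a mid vowel in word-final position, so it raises to [u]. /gavivipakexio/ → gavivipakexiu.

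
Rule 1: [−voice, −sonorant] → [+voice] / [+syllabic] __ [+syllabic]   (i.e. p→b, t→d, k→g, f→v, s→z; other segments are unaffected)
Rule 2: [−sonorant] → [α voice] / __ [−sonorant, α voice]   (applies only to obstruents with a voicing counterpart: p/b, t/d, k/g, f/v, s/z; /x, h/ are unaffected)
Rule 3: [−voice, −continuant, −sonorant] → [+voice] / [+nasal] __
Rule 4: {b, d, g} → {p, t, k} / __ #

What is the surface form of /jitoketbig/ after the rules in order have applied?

jidogedbik

Rule 1 (intervocalic voicing): /t/ is a voiceless obstruent between vowels /i/ and /o/, so it voices to [d]. /k/ is a voiceless obstruent between vowels /o/ and /e/, so it voices to [g]. /jitoketbig/ → jidogetbig.
Rule 2 (regressive voicing assimilation): /t/ precedes the voiced obstruent /b/, so it voices to [d] by assimilation. /jidogetbig/ → jidogedbig.
Rule 3 (post-nasal voicing): no segment meets the environment; /jidogedbig/ is unchanged.
Rule 4 (final devoicing): /g/ is a voiced stop in word-final position, so it devoices to [k]. /jidogedbig/ → jidogedbik.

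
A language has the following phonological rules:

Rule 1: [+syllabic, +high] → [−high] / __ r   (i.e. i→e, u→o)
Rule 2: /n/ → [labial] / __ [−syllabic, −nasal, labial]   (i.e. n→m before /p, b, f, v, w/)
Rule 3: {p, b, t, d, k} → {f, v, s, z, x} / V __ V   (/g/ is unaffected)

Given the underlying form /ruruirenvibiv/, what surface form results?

rorueremviviv

Rule 1 (pre-rhotic lowering): /u/ is a high vowel immediately before /r/, so it lowers to [o]. /i/ is a high vowel immediately before /r/, so it lowers to [e]. /ruruirenvibiv/ → roruerenvibiv.
Rule 2 (nasal place assimilation): /n/ precedes the labial consonant /v/, so it assimilates in place to [m]. /roruerenvibiv/ → rorueremvibiv.
Rule 3 (intervocalic spirantization): /b/ is a stop between vowels /i/ and /i/, so it spirantizes to the fricative [v]. /rorueremvibiv/ → rorueremviviv.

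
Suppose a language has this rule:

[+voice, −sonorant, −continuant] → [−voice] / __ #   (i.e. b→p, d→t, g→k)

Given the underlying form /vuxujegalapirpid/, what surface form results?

vuxujegalapirpit

Scanning /vuxujegalapirpid/: /g/ at position 7 is not in the conditioning environment; /d/ is a voiced stop in word-final position, so it devoices to [t].
Result: [vuxujegalapirpit].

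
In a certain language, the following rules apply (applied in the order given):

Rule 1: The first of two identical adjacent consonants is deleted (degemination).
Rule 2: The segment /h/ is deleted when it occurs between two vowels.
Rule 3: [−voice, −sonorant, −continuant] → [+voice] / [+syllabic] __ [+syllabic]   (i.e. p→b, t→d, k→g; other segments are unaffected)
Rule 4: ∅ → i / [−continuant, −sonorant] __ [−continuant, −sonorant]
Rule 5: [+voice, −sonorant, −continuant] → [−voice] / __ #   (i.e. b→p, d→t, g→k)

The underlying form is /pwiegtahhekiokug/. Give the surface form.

pwiegitaegioguk

Rule 1 (degemination): /hh/ is a geminate; the first /h/ deletes. /pwiegtahhekiokug/ → pwiegtahekiokug.
Rule 2 (intervocalic h-deletion): /h/ occurs between vowels /a/ and /e/, so it deletes. /pwiegtahekiokug/ → pwiegtaekiokug.
Rule 3 (intervocalic voicing): /k/ is a voiceless stop between vowels /e/ and /i/, so it voices to [g]. /k/ is a voiceless stop between vowels /o/ and /u/, so it voices to [g]. /pwiegtaekiokug/ → pwiegtaegiogug.
Rule 4 (stop-cluster i-epenthesis): /g/ and /t/ form a stop–stop cluster, so [i] is inserted between them. /pwiegtaegiogug/ → pwiegitaegiogug.
Rule 5 (final devoicing): /g/ is a voiced stop in word-final position, so it devoices to [k]. /pwiegitaegiogug/ → pwiegitaegioguk.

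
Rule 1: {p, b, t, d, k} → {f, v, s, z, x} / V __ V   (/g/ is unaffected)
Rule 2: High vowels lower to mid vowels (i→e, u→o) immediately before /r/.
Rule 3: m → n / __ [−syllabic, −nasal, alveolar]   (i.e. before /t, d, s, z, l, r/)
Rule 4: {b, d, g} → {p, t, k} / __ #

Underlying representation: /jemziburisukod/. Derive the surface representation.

jenzivorisuxot

Rule 1 (intervocalic spirantization): /b/ is a stop between vowels /i/ and /u/, so it spirantizes to the fricative [v]. /k/ is a stop between vowels /u/ and /o/, so it spirantizes to the fricative [x]. /jemziburisukod/ → jemzivurisuxod.
Rule 2 (pre-rhotic lowering): /u/ is a high vowel immediately before /r/, so it lowers to [o]. /jemzivurisuxod/ → jemzivorisuxod.
Rule 3 (nasal place assimilation): /m/ precedes the alveolar consonant /z/, so it assimilates in place to [n]. /jemzivorisuxod/ → jenzivorisuxod.
Rule 4 (final devoicing): /d/ is a voiced stop in word-final position, so it devoices to [t]. /jenzivorisuxod/ → jenzivorisuxot.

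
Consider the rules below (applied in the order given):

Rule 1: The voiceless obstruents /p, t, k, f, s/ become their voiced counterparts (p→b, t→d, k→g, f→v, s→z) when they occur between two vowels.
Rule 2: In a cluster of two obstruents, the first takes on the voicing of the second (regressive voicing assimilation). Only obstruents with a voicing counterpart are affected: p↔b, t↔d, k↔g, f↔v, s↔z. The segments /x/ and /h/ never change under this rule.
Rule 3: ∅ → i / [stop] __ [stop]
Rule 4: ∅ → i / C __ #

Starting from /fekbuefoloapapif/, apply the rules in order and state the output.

Rule 1 (intervocalic voicing): /f/ is a voiceless obstruent between vowels /e/ and /o/, so it voices to [v]. /p/ is a voiceless obstruent between vowels /a/ and /a/, so it voices to [b]. /p/ is a voiceless obstruent between vowels /a/ and /i/, so it voices to [b]. /fekbuefoloapapif/ → fekbuevoloababif.
Rule 2 (regressive voicing assimilation): /k/ precedes the voiced obstruent /b/, so it voices to [g] by assimilation. /fekbuevoloababif/ → fegbuevoloababif.
Rule 3 (stop-cluster i-epenthesis): /g/ and /b/ form a stop–stop cluster, so [i] is inserted between them. /fegbuevoloababif/ → fegibuevoloababif.
Rule 4 (final i-epenthesis): the form ends in the consonant /f/, so [i] is inserted word-finally. /fegibuevoloababif/ → fegibuevoloababifi.

fegibuevoloababifi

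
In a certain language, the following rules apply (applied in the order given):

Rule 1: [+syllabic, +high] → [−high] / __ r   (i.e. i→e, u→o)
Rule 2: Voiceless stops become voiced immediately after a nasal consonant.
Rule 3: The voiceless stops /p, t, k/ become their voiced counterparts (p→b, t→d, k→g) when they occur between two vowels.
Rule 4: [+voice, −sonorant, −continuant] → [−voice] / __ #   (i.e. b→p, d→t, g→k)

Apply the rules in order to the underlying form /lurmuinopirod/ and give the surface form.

lormuinoberot

Rule 1 (pre-rhotic lowering): /u/ is a high vowel immediately before /r/, so it lowers to [o]. /i/ is a high vowel immediately before /r/, so it lowers to [e]. /lurmuinopirod/ → lormuinoperod.
Rule 2 (post-nasal voicing): no segment meets the environment; /lormuinoperod/ is unchanged.
Rule 3 (intervocalic voicing): /p/ is a voiceless stop between vowels /o/ and /e/, so it voices to [b]. /lormuinoperod/ → lormuinoberod.
Rule 4 (final devoicing): /d/ is a voiced stop in word-final position, so it devoices to [t]. /lormuinoberod/ → lormuinoberot.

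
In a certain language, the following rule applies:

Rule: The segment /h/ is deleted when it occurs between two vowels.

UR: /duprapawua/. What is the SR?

No segment of /duprapawua/ meets the structural description of the rule, so the form surfaces unchanged.

duprapawua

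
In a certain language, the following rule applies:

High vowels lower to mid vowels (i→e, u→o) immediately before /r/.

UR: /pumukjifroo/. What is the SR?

pumukjifroo

No segment of /pumukjifroo/ meets the structural description of the rule, so the form surfaces unchanged.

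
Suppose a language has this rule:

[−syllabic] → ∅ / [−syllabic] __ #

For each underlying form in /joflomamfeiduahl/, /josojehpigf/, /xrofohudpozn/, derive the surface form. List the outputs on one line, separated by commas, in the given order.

/joflomamfeiduahl/: /l/ is the second consonant of a word-final cluster /hl/, so it deletes. → [joflomamfeiduah].
/josojehpigf/: /f/ is the second consonant of a word-final cluster /gf/, so it deletes. → [josojehpig].
/xrofohudpozn/: /n/ is the second consonant of a word-final cluster /zn/, so it deletes. → [xrofohudpoz].

joflomamfeiduah, josojehpig, xrofohudpoz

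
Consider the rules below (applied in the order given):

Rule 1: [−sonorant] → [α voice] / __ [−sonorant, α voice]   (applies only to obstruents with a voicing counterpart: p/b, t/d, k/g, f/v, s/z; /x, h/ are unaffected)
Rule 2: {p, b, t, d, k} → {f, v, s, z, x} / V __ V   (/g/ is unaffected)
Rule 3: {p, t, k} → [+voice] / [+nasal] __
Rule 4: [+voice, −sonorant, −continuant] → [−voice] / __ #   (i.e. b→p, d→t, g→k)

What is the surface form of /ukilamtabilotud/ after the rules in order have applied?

uxilamdavilosut

Rule 1 (regressive voicing assimilation): no segment meets the environment; /ukilamtabilotud/ is unchanged.
Rule 2 (intervocalic spirantization): /k/ is a stop between vowels /u/ and /i/, so it spirantizes to the fricative [x]. /b/ is a stop between vowels /a/ and /i/, so it spirantizes to the fricative [v]. /t/ is a stop between vowels /o/ and /u/, so it spirantizes to the fricative [s]. /ukilamtabilotud/ → uxilamtavilosud.
Rule 3 (post-nasal voicing): /t/ is a voiceless stop immediately after the nasal /m/, so it voices to [d]. /uxilamtavilosud/ → uxilamdavilosud.
Rule 4 (final devoicing): /d/ is a voiced stop in word-final position, so it devoices to [t]. /uxilamdavilosud/ → uxilamdavilosut.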